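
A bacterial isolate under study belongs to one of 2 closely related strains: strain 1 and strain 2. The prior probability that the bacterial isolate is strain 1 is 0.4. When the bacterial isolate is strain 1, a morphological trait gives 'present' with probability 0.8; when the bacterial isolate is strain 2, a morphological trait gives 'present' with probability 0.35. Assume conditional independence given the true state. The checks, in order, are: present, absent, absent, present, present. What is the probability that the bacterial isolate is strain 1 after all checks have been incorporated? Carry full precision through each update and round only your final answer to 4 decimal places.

Each posterior becomes the prior for the next update.
After 'present': P(strain 1) = 0.8·0.4000 / (0.8·0.4000 + 0.35·0.6000) ≈ 0.6038
After 'absent': P(strain 1) = 0.2·0.6038 / (0.2·0.6038 + 0.65·0.3962) ≈ 0.3192
After 'absent': P(strain 1) = 0.2·0.3192 / (0.2·0.3192 + 0.65·0.6808) ≈ 0.1261
After 'present': P(strain 1) = 0.8·0.1261 / (0.8·0.1261 + 0.35·0.8739) ≈ 0.2480
After 'present': P(strain 1) = 0.8·0.2480 / (0.8·0.2480 + 0.35·0.7520) ≈ 0.4298

0.4298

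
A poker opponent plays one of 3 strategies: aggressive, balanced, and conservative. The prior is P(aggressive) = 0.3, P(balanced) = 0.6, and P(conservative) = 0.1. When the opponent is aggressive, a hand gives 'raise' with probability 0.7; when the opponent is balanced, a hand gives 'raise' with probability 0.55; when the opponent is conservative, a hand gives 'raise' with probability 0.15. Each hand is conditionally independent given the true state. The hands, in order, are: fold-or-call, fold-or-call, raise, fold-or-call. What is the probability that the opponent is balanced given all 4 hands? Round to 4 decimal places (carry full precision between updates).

0.6689

Each posterior becomes the prior for the next update.
After 'fold-or-call': normaliser = 0.3·0.3000 + 0.45·0.6000 + 0.85·0.1000; P(aggressive) ≈ 0.2022, P(balanced) ≈ 0.6067, P(conservative) ≈ 0.1910
After 'fold-or-call': normaliser = 0.3·0.2022 + 0.45·0.6067 + 0.85·0.1910; P(aggressive) ≈ 0.1223, P(balanced) ≈ 0.5504, P(conservative) ≈ 0.3273
After 'raise': normaliser = 0.7·0.1223 + 0.55·0.5504 + 0.15·0.3273; P(aggressive) ≈ 0.1957, P(balanced) ≈ 0.6920, P(conservative) ≈ 0.1122
After 'fold-or-call': normaliser = 0.3·0.1957 + 0.45·0.6920 + 0.85·0.1122; P(aggressive) ≈ 0.1261, P(balanced) ≈ 0.6689, P(conservative) ≈ 0.2049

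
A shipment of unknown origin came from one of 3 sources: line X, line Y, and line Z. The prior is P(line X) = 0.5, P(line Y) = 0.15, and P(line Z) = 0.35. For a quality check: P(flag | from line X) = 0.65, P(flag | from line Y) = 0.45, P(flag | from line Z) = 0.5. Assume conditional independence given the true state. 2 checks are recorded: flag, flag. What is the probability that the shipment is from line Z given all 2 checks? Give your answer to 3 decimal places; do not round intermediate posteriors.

After 'flag': normaliser = 0.65·0.5000 + 0.45·0.1500 + 0.5·0.3500; P(line X) ≈ 0.5727, P(line Y) ≈ 0.1189, P(line Z) ≈ 0.3084
After 'flag': normaliser = 0.65·0.5727 + 0.45·0.1189 + 0.5·0.3084; P(line X) ≈ 0.6419, P(line Y) ≈ 0.0923, P(line Z) ≈ 0.2659

0.266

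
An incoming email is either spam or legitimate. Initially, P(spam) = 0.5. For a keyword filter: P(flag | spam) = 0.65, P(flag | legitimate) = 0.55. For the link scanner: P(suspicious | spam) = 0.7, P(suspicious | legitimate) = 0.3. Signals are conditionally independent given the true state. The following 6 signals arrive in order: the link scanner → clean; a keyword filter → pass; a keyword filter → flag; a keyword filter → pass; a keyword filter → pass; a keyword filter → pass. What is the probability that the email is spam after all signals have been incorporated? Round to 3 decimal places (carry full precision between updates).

After the link scanner='clean': P(spam) = 0.3·0.5000 / (0.3·0.5000 + 0.7·0.5000) ≈ 0.3000
After a keyword filter='pass': P(spam) = 0.35·0.3000 / (0.35·0.3000 + 0.45·0.7000) ≈ 0.2500
After a keyword filter='flag': P(spam) = 0.65·0.2500 / (0.65·0.2500 + 0.55·0.7500) ≈ 0.2826
After a keyword filter='pass': P(spam) = 0.35·0.2826 / (0.35·0.2826 + 0.45·0.7174) ≈ 0.2345
After a keyword filter='pass': P(spam) = 0.35·0.2345 / (0.35·0.2345 + 0.45·0.7655) ≈ 0.1924
After a keyword filter='pass': P(spam) = 0.35·0.1924 / (0.35·0.1924 + 0.45·0.8076) ≈ 0.1564

0.156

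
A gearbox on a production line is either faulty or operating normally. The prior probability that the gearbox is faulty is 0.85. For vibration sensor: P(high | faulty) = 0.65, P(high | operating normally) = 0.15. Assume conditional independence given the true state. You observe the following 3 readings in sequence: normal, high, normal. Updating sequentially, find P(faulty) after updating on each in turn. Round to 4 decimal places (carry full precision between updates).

After 'normal': P(faulty) = 0.35·0.8500 / (0.35·0.8500 + 0.85·0.1500) ≈ 0.7000
After 'high': P(faulty) = 0.65·0.7000 / (0.65·0.7000 + 0.15·0.3000) ≈ 0.9100
After 'normal': P(faulty) = 0.35·0.9100 / (0.35·0.9100 + 0.85·0.0900) ≈ 0.8063

0.8063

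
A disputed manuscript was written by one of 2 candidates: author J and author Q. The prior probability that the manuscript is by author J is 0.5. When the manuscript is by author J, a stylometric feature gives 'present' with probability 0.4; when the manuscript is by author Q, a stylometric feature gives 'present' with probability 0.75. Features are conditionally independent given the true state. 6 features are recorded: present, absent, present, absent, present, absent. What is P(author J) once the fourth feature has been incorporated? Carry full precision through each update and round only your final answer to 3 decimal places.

0.621

After 'present': P(author J) = 0.4·0.5000 / (0.4·0.5000 + 0.75·0.5000) ≈ 0.3478
After 'absent': P(author J) = 0.6·0.3478 / (0.6·0.3478 + 0.25·0.6522) ≈ 0.5614
After 'present': P(author J) = 0.4·0.5614 / (0.4·0.5614 + 0.75·0.4386) ≈ 0.4057
After 'absent': P(author J) = 0.6·0.4057 / (0.6·0.4057 + 0.25·0.5943) ≈ 0.6210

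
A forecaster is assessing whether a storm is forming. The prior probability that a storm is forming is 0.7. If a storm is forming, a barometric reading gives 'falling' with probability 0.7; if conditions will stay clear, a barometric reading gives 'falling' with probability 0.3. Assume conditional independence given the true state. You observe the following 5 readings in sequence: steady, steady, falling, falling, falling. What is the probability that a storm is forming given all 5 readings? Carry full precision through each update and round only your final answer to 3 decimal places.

0.845

After 'steady': P(storm) = 0.3·0.7000 / (0.3·0.7000 + 0.7·0.3000) ≈ 0.5000
After 'steady': P(storm) = 0.3·0.5000 / (0.3·0.5000 + 0.7·0.5000) ≈ 0.3000
After 'falling': P(storm) = 0.7·0.3000 / (0.7·0.3000 + 0.3·0.7000) ≈ 0.5000
After 'falling': P(storm) = 0.7·0.5000 / (0.7·0.5000 + 0.3·0.5000) ≈ 0.7000
After 'falling': P(storm) = 0.7·0.7000 / (0.7·0.7000 + 0.3·0.3000) ≈ 0.8448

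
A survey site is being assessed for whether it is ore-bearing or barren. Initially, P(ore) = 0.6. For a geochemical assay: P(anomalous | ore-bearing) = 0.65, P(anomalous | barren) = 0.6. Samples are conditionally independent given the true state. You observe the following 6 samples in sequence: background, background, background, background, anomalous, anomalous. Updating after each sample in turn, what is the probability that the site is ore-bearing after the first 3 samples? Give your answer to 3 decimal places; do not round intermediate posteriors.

0.501

After 'background': P(ore) = 0.35·0.6000 / (0.35·0.6000 + 0.4·0.4000) ≈ 0.5676
After 'background': P(ore) = 0.35·0.5676 / (0.35·0.5676 + 0.4·0.4324) ≈ 0.5345
After 'background': P(ore) = 0.35·0.5345 / (0.35·0.5345 + 0.4·0.4655) ≈ 0.5012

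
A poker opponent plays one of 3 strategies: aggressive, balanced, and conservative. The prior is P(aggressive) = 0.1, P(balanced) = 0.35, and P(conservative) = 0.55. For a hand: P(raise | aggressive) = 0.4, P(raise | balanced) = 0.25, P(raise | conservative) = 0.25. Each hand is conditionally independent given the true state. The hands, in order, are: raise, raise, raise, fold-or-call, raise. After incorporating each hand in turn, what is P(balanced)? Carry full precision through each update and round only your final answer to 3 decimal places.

0.246

Each posterior becomes the prior for the next update.
After 'raise': normaliser = 0.4·0.1000 + 0.25·0.3500 + 0.25·0.5500; P(aggressive) ≈ 0.1509, P(balanced) ≈ 0.3302, P(conservative) ≈ 0.5189
After 'raise': normaliser = 0.4·0.1509 + 0.25·0.3302 + 0.25·0.5189; P(aggressive) ≈ 0.2215, P(balanced) ≈ 0.3028, P(conservative) ≈ 0.4758
After 'raise': normaliser = 0.4·0.2215 + 0.25·0.3028 + 0.25·0.4758; P(aggressive) ≈ 0.3128, P(balanced) ≈ 0.2673, P(conservative) ≈ 0.4200
After 'fold-or-call': normaliser = 0.6·0.3128 + 0.75·0.2673 + 0.75·0.4200; P(aggressive) ≈ 0.2669, P(balanced) ≈ 0.2851, P(conservative) ≈ 0.4480
After 'raise': normaliser = 0.4·0.2669 + 0.25·0.2851 + 0.25·0.4480; P(aggressive) ≈ 0.3681, P(balanced) ≈ 0.2457, P(conservative) ≈ 0.3862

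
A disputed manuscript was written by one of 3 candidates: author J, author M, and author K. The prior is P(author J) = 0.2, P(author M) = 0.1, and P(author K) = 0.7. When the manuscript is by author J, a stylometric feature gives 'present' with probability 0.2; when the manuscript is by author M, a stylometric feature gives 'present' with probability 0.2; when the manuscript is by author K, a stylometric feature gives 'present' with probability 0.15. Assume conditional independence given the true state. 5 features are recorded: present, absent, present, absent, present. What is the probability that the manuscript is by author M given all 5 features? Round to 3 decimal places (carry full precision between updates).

After 'present': normaliser = 0.2·0.2000 + 0.2·0.1000 + 0.15·0.7000; P(author J) ≈ 0.2424, P(author M) ≈ 0.1212, P(author K) ≈ 0.6364
After 'absent': normaliser = 0.8·0.2424 + 0.8·0.1212 + 0.85·0.6364; P(author J) ≈ 0.2332, P(author M) ≈ 0.1166, P(author K) ≈ 0.6503
After 'present': normaliser = 0.2·0.2332 + 0.2·0.1166 + 0.15·0.6503; P(author J) ≈ 0.2784, P(author M) ≈ 0.1392, P(author K) ≈ 0.5824
After 'absent': normaliser = 0.8·0.2784 + 0.8·0.1392 + 0.85·0.5824; P(author J) ≈ 0.2686, P(author M) ≈ 0.1343, P(author K) ≈ 0.5970
After 'present': normaliser = 0.2·0.2686 + 0.2·0.1343 + 0.15·0.5970; P(author J) ≈ 0.3158, P(author M) ≈ 0.1579, P(author K) ≈ 0.5264

0.158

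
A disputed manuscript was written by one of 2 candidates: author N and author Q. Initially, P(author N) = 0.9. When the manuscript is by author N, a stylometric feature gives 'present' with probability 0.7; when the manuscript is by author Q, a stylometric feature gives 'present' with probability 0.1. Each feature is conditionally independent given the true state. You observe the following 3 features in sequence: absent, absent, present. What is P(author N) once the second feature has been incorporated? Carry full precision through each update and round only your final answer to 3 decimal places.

0.500

Each posterior becomes the prior for the next update.
After 'absent': P(author N) = 0.3·0.9000 / (0.3·0.9000 + 0.9·0.1000) ≈ 0.7500
After 'absent': P(author N) = 0.3·0.7500 / (0.3·0.7500 + 0.9·0.2500) ≈ 0.5000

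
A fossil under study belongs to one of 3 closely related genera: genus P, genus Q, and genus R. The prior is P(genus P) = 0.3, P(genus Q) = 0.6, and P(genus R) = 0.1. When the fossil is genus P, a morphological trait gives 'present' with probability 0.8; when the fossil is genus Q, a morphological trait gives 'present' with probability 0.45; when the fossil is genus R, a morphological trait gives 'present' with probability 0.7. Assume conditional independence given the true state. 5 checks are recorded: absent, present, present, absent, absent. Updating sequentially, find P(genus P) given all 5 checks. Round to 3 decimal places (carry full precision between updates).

After 'absent': normaliser = 0.2·0.3000 + 0.55·0.6000 + 0.3·0.1000; P(genus P) ≈ 0.1429, P(genus Q) ≈ 0.7857, P(genus R) ≈ 0.0714
After 'present': normaliser = 0.8·0.1429 + 0.45·0.7857 + 0.7·0.0714; P(genus P) ≈ 0.2207, P(genus Q) ≈ 0.6828, P(genus R) ≈ 0.0966
After 'present': normaliser = 0.8·0.2207 + 0.45·0.6828 + 0.7·0.0966; P(genus P) ≈ 0.3202, P(genus Q) ≈ 0.5572, P(genus R) ≈ 0.1226
After 'absent': normaliser = 0.2·0.3202 + 0.55·0.5572 + 0.3·0.1226; P(genus P) ≈ 0.1572, P(genus Q) ≈ 0.7525, P(genus R) ≈ 0.0903
After 'absent': normaliser = 0.2·0.1572 + 0.55·0.7525 + 0.3·0.0903; P(genus P) ≈ 0.0666, P(genus Q) ≈ 0.8761, P(genus R) ≈ 0.0573

0.067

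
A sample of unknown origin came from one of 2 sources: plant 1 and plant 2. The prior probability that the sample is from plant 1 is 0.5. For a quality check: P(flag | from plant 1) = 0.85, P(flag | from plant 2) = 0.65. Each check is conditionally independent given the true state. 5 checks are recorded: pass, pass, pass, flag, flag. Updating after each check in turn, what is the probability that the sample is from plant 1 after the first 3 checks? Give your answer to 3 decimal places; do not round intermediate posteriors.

After 'pass': P(plant 1) = 0.15·0.5000 / (0.15·0.5000 + 0.35·0.5000) ≈ 0.3000
After 'pass': P(plant 1) = 0.15·0.3000 / (0.15·0.3000 + 0.35·0.7000) ≈ 0.1552
After 'pass': P(plant 1) = 0.15·0.1552 / (0.15·0.1552 + 0.35·0.8448) ≈ 0.0730

0.073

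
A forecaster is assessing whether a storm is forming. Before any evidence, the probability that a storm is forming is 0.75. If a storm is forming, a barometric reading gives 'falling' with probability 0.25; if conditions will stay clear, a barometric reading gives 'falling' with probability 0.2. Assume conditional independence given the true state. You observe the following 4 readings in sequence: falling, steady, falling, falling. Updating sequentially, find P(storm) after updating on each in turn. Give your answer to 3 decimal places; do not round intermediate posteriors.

After 'falling': P(storm) = 0.25·0.7500 / (0.25·0.7500 + 0.2·0.2500) ≈ 0.7895
After 'steady': P(storm) = 0.75·0.7895 / (0.75·0.7895 + 0.8·0.2105) ≈ 0.7785
After 'falling': P(storm) = 0.25·0.7785 / (0.25·0.7785 + 0.2·0.2215) ≈ 0.8146
After 'falling': P(storm) = 0.25·0.8146 / (0.25·0.8146 + 0.2·0.1854) ≈ 0.8460

0.846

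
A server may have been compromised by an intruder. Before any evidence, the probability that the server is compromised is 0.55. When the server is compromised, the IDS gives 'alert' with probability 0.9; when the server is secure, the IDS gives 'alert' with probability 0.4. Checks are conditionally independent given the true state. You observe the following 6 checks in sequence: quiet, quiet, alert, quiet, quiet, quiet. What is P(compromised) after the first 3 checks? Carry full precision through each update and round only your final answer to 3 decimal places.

After 'quiet': P(compromised) = 0.1·0.5500 / (0.1·0.5500 + 0.6·0.4500) ≈ 0.1692
After 'quiet': P(compromised) = 0.1·0.1692 / (0.1·0.1692 + 0.6·0.8308) ≈ 0.0328
After 'alert': P(compromised) = 0.9·0.0328 / (0.9·0.0328 + 0.4·0.9672) ≈ 0.0710

0.071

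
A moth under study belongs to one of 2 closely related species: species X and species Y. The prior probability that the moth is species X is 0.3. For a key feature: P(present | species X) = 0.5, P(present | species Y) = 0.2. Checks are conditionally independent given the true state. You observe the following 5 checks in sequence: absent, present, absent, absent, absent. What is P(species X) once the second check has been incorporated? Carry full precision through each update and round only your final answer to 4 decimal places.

After 'absent': P(species X) = 0.5·0.3000 / (0.5·0.3000 + 0.8·0.7000) ≈ 0.2113
After 'present': P(species X) = 0.5·0.2113 / (0.5·0.2113 + 0.2·0.7887) ≈ 0.4011

0.4011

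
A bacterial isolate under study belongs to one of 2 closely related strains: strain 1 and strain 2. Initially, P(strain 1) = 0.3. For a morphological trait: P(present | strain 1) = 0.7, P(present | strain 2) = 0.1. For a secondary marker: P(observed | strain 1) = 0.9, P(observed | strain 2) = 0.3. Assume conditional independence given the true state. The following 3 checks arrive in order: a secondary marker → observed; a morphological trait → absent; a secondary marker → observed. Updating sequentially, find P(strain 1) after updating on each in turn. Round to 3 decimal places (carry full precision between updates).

0.563

After a secondary marker='observed': P(strain 1) = 0.9·0.3000 / (0.9·0.3000 + 0.3·0.7000) ≈ 0.5625
After a morphological trait='absent': P(strain 1) = 0.3·0.5625 / (0.3·0.5625 + 0.9·0.4375) ≈ 0.3000
After a secondary marker='observed': P(strain 1) = 0.9·0.3000 / (0.9·0.3000 + 0.3·0.7000) ≈ 0.5625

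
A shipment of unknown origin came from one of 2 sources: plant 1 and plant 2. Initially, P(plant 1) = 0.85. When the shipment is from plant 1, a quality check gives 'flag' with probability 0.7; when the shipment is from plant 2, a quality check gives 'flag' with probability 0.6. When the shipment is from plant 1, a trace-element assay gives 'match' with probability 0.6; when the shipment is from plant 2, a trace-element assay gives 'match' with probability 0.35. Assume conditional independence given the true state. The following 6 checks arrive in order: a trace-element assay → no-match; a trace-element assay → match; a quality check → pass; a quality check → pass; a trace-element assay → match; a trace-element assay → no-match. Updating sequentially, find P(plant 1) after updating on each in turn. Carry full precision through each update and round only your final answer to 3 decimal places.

After a trace-element assay='no-match': P(plant 1) = 0.4·0.8500 / (0.4·0.8500 + 0.65·0.1500) ≈ 0.7771
After a trace-element assay='match': P(plant 1) = 0.6·0.7771 / (0.6·0.7771 + 0.35·0.2229) ≈ 0.8567
After a quality check='pass': P(plant 1) = 0.3·0.8567 / (0.3·0.8567 + 0.4·0.1433) ≈ 0.8176
After a quality check='pass': P(plant 1) = 0.3·0.8176 / (0.3·0.8176 + 0.4·0.1824) ≈ 0.7708
After a trace-element assay='match': P(plant 1) = 0.6·0.7708 / (0.6·0.7708 + 0.35·0.2292) ≈ 0.8522
After a trace-element assay='no-match': P(plant 1) = 0.4·0.8522 / (0.4·0.8522 + 0.65·0.1478) ≈ 0.7801

0.780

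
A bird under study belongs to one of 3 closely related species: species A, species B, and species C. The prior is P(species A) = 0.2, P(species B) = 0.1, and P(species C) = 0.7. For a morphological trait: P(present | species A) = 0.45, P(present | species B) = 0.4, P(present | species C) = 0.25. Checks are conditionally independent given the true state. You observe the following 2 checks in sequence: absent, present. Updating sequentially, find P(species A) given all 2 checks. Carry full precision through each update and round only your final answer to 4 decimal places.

After 'absent': normaliser = 0.55·0.2000 + 0.6·0.1000 + 0.75·0.7000; P(species A) ≈ 0.1583, P(species B) ≈ 0.0863, P(species C) ≈ 0.7554
After 'present': normaliser = 0.45·0.1583 + 0.4·0.0863 + 0.25·0.7554; P(species A) ≈ 0.2418, P(species B) ≈ 0.1172, P(species C) ≈ 0.6410

0.2418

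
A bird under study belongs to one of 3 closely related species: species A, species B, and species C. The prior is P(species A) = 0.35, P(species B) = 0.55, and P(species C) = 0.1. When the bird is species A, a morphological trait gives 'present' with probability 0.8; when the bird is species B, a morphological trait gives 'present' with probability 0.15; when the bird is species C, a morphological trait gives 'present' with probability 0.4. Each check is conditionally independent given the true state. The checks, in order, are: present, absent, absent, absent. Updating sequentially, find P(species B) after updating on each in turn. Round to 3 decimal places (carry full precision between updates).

After 'present': normaliser = 0.8·0.3500 + 0.15·0.5500 + 0.4·0.1000; P(species A) ≈ 0.6957, P(species B) ≈ 0.2050, P(species C) ≈ 0.0994
After 'absent': normaliser = 0.2·0.6957 + 0.85·0.2050 + 0.6·0.0994; P(species A) ≈ 0.3730, P(species B) ≈ 0.4671, P(species C) ≈ 0.1599
After 'absent': normaliser = 0.2·0.3730 + 0.85·0.4671 + 0.6·0.1599; P(species A) ≈ 0.1314, P(species B) ≈ 0.6996, P(species C) ≈ 0.1690
After 'absent': normaliser = 0.2·0.1314 + 0.85·0.6996 + 0.6·0.1690; P(species A) ≈ 0.0364, P(species B) ≈ 0.8232, P(species C) ≈ 0.1404

0.823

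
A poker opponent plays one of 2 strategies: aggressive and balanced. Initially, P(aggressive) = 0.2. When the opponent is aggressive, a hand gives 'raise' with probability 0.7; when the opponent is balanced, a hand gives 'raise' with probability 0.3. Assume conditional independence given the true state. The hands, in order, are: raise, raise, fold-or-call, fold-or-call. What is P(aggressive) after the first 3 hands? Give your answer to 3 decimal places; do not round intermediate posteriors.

After 'raise': P(aggressive) = 0.7·0.2000 / (0.7·0.2000 + 0.3·0.8000) ≈ 0.3684
After 'raise': P(aggressive) = 0.7·0.3684 / (0.7·0.3684 + 0.3·0.6316) ≈ 0.5765
After 'fold-or-call': P(aggressive) = 0.3·0.5765 / (0.3·0.5765 + 0.7·0.4235) ≈ 0.3684

0.368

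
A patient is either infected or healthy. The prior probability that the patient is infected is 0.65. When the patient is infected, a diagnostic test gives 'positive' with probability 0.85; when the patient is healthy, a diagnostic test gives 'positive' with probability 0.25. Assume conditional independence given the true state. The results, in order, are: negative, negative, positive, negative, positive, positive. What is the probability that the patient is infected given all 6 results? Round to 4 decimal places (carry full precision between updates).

After 'negative': P(infected) = 0.15·0.6500 / (0.15·0.6500 + 0.75·0.3500) ≈ 0.2708
After 'negative': P(infected) = 0.15·0.2708 / (0.15·0.2708 + 0.75·0.7292) ≈ 0.0691
After 'positive': P(infected) = 0.85·0.0691 / (0.85·0.0691 + 0.25·0.9309) ≈ 0.2016
After 'negative': P(infected) = 0.15·0.2016 / (0.15·0.2016 + 0.75·0.7984) ≈ 0.0481
After 'positive': P(infected) = 0.85·0.0481 / (0.85·0.0481 + 0.25·0.9519) ≈ 0.1466
After 'positive': P(infected) = 0.85·0.1466 / (0.85·0.1466 + 0.25·0.8534) ≈ 0.3687

0.3687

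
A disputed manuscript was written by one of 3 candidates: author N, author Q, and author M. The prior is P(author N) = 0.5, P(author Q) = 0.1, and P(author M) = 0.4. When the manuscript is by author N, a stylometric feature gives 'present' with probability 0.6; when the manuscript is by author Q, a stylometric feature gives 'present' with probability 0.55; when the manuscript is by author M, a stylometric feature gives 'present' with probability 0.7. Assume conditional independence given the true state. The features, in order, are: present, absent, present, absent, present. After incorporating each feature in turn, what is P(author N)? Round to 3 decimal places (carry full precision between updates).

Each posterior becomes the prior for the next update.
After 'present': normaliser = 0.6·0.5000 + 0.55·0.1000 + 0.7·0.4000; P(author N) ≈ 0.4724, P(author Q) ≈ 0.0866, P(author M) ≈ 0.4409
After 'absent': normaliser = 0.4·0.4724 + 0.45·0.0866 + 0.3·0.4409; P(author N) ≈ 0.5246, P(author Q) ≈ 0.1082, P(author M) ≈ 0.3672
After 'present': normaliser = 0.6·0.5246 + 0.55·0.1082 + 0.7·0.3672; P(author N) ≈ 0.4986, P(author Q) ≈ 0.0943, P(author M) ≈ 0.4072
After 'absent': normaliser = 0.4·0.4986 + 0.45·0.0943 + 0.3·0.4072; P(author N) ≈ 0.5479, P(author Q) ≈ 0.1165, P(author M) ≈ 0.3356
After 'present': normaliser = 0.6·0.5479 + 0.55·0.1165 + 0.7·0.3356; P(author N) ≈ 0.5237, P(author Q) ≈ 0.1021, P(author M) ≈ 0.3742

0.524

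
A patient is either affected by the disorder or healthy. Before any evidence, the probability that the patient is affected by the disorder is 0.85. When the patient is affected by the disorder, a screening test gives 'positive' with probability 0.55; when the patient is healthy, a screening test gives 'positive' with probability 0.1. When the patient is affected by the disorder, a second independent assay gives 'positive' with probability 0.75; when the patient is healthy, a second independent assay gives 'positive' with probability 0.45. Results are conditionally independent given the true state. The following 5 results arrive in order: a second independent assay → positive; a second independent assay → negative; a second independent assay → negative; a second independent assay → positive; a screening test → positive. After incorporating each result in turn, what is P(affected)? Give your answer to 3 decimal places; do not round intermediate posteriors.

After a second independent assay='positive': P(affected) = 0.75·0.8500 / (0.75·0.8500 + 0.45·0.1500) ≈ 0.9043
After a second independent assay='negative': P(affected) = 0.25·0.9043 / (0.25·0.9043 + 0.55·0.0957) ≈ 0.8111
After a second independent assay='negative': P(affected) = 0.25·0.8111 / (0.25·0.8111 + 0.55·0.1889) ≈ 0.6612
After a second independent assay='positive': P(affected) = 0.75·0.6612 / (0.75·0.6612 + 0.45·0.3388) ≈ 0.7648
After a screening test='positive': P(affected) = 0.55·0.7648 / (0.55·0.7648 + 0.1·0.2352) ≈ 0.9471

0.947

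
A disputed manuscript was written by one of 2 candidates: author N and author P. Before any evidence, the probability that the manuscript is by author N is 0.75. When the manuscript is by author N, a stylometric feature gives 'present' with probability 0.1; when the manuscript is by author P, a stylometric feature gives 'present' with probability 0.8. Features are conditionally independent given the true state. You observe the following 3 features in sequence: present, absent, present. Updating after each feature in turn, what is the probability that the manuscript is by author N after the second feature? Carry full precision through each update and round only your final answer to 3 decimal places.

0.628

Each posterior becomes the prior for the next update.
After 'present': P(author N) = 0.1·0.7500 / (0.1·0.7500 + 0.8·0.2500) ≈ 0.2727
After 'absent': P(author N) = 0.9·0.2727 / (0.9·0.2727 + 0.2·0.7273) ≈ 0.6279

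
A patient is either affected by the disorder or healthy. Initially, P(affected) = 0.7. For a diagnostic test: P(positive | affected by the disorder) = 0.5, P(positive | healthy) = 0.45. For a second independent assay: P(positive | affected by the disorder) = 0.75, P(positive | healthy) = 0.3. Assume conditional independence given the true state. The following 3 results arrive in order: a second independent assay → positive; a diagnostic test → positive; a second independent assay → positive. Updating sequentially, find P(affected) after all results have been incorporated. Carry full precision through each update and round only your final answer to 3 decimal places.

Each posterior becomes the prior for the next update.
After a second independent assay='positive': P(affected) = 0.75·0.7000 / (0.75·0.7000 + 0.3·0.3000) ≈ 0.8537
After a diagnostic test='positive': P(affected) = 0.5·0.8537 / (0.5·0.8537 + 0.45·0.1463) ≈ 0.8663
After a second independent assay='positive': P(affected) = 0.75·0.8663 / (0.75·0.8663 + 0.3·0.1337) ≈ 0.9419

0.942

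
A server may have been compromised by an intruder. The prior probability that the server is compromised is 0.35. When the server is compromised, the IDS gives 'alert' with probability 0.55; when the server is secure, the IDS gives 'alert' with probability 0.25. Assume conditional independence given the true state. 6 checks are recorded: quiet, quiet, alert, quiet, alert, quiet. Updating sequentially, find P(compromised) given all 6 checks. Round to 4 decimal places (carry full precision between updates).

After 'quiet': P(compromised) = 0.45·0.3500 / (0.45·0.3500 + 0.75·0.6500) ≈ 0.2442
After 'quiet': P(compromised) = 0.45·0.2442 / (0.45·0.2442 + 0.75·0.7558) ≈ 0.1624
After 'alert': P(compromised) = 0.55·0.1624 / (0.55·0.1624 + 0.25·0.8376) ≈ 0.2990
After 'quiet': P(compromised) = 0.45·0.2990 / (0.45·0.2990 + 0.75·0.7010) ≈ 0.2037
After 'alert': P(compromised) = 0.55·0.2037 / (0.55·0.2037 + 0.25·0.7963) ≈ 0.3602
After 'quiet': P(compromised) = 0.45·0.3602 / (0.45·0.3602 + 0.75·0.6398) ≈ 0.2525

0.2525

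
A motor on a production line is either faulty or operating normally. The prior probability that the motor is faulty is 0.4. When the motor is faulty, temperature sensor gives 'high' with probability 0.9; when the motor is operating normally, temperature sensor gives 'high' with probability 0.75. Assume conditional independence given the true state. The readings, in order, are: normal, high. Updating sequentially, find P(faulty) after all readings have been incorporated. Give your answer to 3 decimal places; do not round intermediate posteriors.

0.242

After 'normal': P(faulty) = 0.1·0.4000 / (0.1·0.4000 + 0.25·0.6000) ≈ 0.2105
After 'high': P(faulty) = 0.9·0.2105 / (0.9·0.2105 + 0.75·0.7895) ≈ 0.2424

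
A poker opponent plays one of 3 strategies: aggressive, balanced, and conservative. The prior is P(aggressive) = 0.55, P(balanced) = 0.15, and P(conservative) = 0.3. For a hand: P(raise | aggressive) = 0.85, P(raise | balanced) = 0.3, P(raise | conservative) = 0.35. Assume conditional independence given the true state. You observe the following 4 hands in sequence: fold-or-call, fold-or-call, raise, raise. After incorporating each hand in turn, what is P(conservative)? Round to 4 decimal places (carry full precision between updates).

0.4995

Each posterior becomes the prior for the next update.
After 'fold-or-call': normaliser = 0.15·0.5500 + 0.7·0.1500 + 0.65·0.3000; P(aggressive) ≈ 0.2157, P(balanced) ≈ 0.2745, P(conservative) ≈ 0.5098
After 'fold-or-call': normaliser = 0.15·0.2157 + 0.7·0.2745 + 0.65·0.5098; P(aggressive) ≈ 0.0582, P(balanced) ≈ 0.3457, P(conservative) ≈ 0.5961
After 'raise': normaliser = 0.85·0.0582 + 0.3·0.3457 + 0.35·0.5961; P(aggressive) ≈ 0.1367, P(balanced) ≈ 0.2866, P(conservative) ≈ 0.5767
After 'raise': normaliser = 0.85·0.1367 + 0.3·0.2866 + 0.35·0.5767; P(aggressive) ≈ 0.2876, P(balanced) ≈ 0.2128, P(conservative) ≈ 0.4995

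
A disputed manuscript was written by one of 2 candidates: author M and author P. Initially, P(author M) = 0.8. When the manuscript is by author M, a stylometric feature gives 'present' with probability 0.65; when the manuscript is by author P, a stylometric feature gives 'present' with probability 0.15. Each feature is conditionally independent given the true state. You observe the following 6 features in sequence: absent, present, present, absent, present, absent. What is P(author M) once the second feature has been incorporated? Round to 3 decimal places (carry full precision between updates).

After 'absent': P(author M) = 0.35·0.8000 / (0.35·0.8000 + 0.85·0.2000) ≈ 0.6222
After 'present': P(author M) = 0.65·0.6222 / (0.65·0.6222 + 0.15·0.3778) ≈ 0.8771

0.877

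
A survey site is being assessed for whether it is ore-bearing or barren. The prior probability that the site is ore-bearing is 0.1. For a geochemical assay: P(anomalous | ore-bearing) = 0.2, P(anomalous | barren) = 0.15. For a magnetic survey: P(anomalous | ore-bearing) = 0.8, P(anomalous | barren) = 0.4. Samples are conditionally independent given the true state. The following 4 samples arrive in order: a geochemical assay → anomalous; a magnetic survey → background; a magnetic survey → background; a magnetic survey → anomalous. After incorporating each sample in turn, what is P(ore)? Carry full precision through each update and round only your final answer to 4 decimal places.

After a geochemical assay='anomalous': P(ore) = 0.2·0.1000 / (0.2·0.1000 + 0.15·0.9000) ≈ 0.1290
After a magnetic survey='background': P(ore) = 0.2·0.1290 / (0.2·0.1290 + 0.6·0.8710) ≈ 0.0471
After a magnetic survey='background': P(ore) = 0.2·0.0471 / (0.2·0.0471 + 0.6·0.9529) ≈ 0.0162
After a magnetic survey='anomalous': P(ore) = 0.8·0.0162 / (0.8·0.0162 + 0.4·0.9838) ≈ 0.0319

0.0319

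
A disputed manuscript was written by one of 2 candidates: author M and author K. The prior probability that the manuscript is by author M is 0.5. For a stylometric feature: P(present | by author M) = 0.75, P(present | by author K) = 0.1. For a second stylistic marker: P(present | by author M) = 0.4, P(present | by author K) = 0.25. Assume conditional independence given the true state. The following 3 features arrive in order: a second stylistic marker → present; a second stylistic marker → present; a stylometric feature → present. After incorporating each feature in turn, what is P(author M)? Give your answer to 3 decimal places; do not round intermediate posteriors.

0.950

After a second stylistic marker='present': P(author M) = 0.4·0.5000 / (0.4·0.5000 + 0.25·0.5000) ≈ 0.6154
After a second stylistic marker='present': P(author M) = 0.4·0.6154 / (0.4·0.6154 + 0.25·0.3846) ≈ 0.7191
After a stylometric feature='present': P(author M) = 0.75·0.7191 / (0.75·0.7191 + 0.1·0.2809) ≈ 0.9505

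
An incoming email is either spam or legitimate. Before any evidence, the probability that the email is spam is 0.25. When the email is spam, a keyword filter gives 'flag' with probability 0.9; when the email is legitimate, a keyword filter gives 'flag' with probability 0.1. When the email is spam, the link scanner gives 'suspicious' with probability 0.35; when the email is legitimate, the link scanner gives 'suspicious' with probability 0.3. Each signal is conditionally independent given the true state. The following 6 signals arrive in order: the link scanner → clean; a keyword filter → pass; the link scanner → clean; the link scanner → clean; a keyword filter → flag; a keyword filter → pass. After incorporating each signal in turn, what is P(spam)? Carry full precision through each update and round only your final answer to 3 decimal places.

After the link scanner='clean': P(spam) = 0.65·0.2500 / (0.65·0.2500 + 0.7·0.7500) ≈ 0.2364
After a keyword filter='pass': P(spam) = 0.1·0.2364 / (0.1·0.2364 + 0.9·0.7636) ≈ 0.0332
After the link scanner='clean': P(spam) = 0.65·0.0332 / (0.65·0.0332 + 0.7·0.9668) ≈ 0.0309
After the link scanner='clean': P(spam) = 0.65·0.0309 / (0.65·0.0309 + 0.7·0.9691) ≈ 0.0288
After a keyword filter='flag': P(spam) = 0.9·0.0288 / (0.9·0.0288 + 0.1·0.9712) ≈ 0.2107
After a keyword filter='pass': P(spam) = 0.1·0.2107 / (0.1·0.2107 + 0.9·0.7893) ≈ 0.0288

0.029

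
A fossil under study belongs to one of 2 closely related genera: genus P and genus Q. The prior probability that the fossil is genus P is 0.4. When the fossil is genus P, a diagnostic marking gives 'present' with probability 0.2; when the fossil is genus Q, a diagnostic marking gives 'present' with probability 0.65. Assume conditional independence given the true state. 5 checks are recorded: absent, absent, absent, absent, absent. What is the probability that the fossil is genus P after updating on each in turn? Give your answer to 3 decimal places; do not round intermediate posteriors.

0.977

After 'absent': P(genus P) = 0.8·0.4000 / (0.8·0.4000 + 0.35·0.6000) ≈ 0.6038
After 'absent': P(genus P) = 0.8·0.6038 / (0.8·0.6038 + 0.35·0.3962) ≈ 0.7769
After 'absent': P(genus P) = 0.8·0.7769 / (0.8·0.7769 + 0.35·0.2231) ≈ 0.8884
After 'absent': P(genus P) = 0.8·0.8884 / (0.8·0.8884 + 0.35·0.1116) ≈ 0.9479
After 'absent': P(genus P) = 0.8·0.9479 / (0.8·0.9479 + 0.35·0.0521) ≈ 0.9765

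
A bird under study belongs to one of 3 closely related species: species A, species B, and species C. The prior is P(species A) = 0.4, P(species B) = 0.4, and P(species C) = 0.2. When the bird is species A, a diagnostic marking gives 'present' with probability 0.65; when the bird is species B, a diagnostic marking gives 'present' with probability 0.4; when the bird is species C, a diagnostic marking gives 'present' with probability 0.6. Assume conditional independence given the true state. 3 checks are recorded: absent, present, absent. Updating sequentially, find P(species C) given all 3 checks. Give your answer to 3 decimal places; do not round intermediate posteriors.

0.177

After 'absent': normaliser = 0.35·0.4000 + 0.6·0.4000 + 0.4·0.2000; P(species A) ≈ 0.3043, P(species B) ≈ 0.5217, P(species C) ≈ 0.1739
After 'present': normaliser = 0.65·0.3043 + 0.4·0.5217 + 0.6·0.1739; P(species A) ≈ 0.3872, P(species B) ≈ 0.4085, P(species C) ≈ 0.2043
After 'absent': normaliser = 0.35·0.3872 + 0.6·0.4085 + 0.4·0.2043; P(species A) ≈ 0.2931, P(species B) ≈ 0.5301, P(species C) ≈ 0.1767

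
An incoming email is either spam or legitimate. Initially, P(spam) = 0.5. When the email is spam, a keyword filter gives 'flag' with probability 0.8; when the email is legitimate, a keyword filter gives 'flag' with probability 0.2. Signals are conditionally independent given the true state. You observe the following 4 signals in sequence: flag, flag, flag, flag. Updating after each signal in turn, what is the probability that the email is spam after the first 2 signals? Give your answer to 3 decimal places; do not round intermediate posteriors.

After 'flag': P(spam) = 0.8·0.5000 / (0.8·0.5000 + 0.2·0.5000) ≈ 0.8000
After 'flag': P(spam) = 0.8·0.8000 / (0.8·0.8000 + 0.2·0.2000) ≈ 0.9412

0.941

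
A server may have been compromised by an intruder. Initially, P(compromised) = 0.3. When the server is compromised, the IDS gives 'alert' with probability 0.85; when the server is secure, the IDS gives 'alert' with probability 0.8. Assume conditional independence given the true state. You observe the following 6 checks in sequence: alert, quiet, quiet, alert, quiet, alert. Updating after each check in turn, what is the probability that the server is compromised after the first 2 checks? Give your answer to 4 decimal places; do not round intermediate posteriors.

After 'alert': P(compromised) = 0.85·0.3000 / (0.85·0.3000 + 0.8·0.7000) ≈ 0.3129
After 'quiet': P(compromised) = 0.15·0.3129 / (0.15·0.3129 + 0.2·0.6871) ≈ 0.2546

0.2546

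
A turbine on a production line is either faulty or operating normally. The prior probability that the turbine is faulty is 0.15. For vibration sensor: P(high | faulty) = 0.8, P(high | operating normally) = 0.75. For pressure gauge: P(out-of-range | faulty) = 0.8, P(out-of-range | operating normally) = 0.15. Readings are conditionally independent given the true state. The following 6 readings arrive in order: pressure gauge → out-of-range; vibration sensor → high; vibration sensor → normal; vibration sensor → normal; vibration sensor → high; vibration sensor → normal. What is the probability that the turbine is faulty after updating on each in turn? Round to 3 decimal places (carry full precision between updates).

After pressure gauge='out-of-range': P(faulty) = 0.8·0.1500 / (0.8·0.1500 + 0.15·0.8500) ≈ 0.4848
After vibration sensor='high': P(faulty) = 0.8·0.4848 / (0.8·0.4848 + 0.75·0.5152) ≈ 0.5010
After vibration sensor='normal': P(faulty) = 0.2·0.5010 / (0.2·0.5010 + 0.25·0.4990) ≈ 0.4454
After vibration sensor='normal': P(faulty) = 0.2·0.4454 / (0.2·0.4454 + 0.25·0.5546) ≈ 0.3912
After vibration sensor='high': P(faulty) = 0.8·0.3912 / (0.8·0.3912 + 0.75·0.6088) ≈ 0.4066
After vibration sensor='normal': P(faulty) = 0.2·0.4066 / (0.2·0.4066 + 0.25·0.5934) ≈ 0.3541

0.354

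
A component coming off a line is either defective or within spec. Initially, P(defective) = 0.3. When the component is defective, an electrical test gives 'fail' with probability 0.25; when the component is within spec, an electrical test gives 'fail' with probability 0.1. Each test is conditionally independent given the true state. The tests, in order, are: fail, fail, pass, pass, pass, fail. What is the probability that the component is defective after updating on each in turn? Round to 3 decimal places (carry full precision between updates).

0.795

After 'fail': P(defective) = 0.25·0.3000 / (0.25·0.3000 + 0.1·0.7000) ≈ 0.5172
After 'fail': P(defective) = 0.25·0.5172 / (0.25·0.5172 + 0.1·0.4828) ≈ 0.7282
After 'pass': P(defective) = 0.75·0.7282 / (0.75·0.7282 + 0.9·0.2718) ≈ 0.6906
After 'pass': P(defective) = 0.75·0.6906 / (0.75·0.6906 + 0.9·0.3094) ≈ 0.6504
After 'pass': P(defective) = 0.75·0.6504 / (0.75·0.6504 + 0.9·0.3496) ≈ 0.6079
After 'fail': P(defective) = 0.25·0.6079 / (0.25·0.6079 + 0.1·0.3921) ≈ 0.7949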